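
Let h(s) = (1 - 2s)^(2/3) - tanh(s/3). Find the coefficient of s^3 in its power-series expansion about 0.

-31/81

Add the two expansions coefficient-wise.
[s^0] = 1;  [s^1] = -5/3;  [s^2] = -4/9;  [s^3] = -31/81.
So c_3 = h′′′(0)/3! = -31/81.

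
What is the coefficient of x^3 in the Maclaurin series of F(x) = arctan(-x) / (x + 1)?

Multiply the numerator's expansion by the denominator's geometric series.
[x^0] = 0;  [x^1] = -1;  [x^2] = 1;  [x^3] = -2/3.

-2/3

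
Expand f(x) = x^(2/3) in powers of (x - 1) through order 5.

[(x - 1)^0] = 1;  [(x - 1)^1] = 2/3;  [(x - 1)^2] = -1/9;  [(x - 1)^3] = 4/81;  [(x - 1)^4] = -7/243;  [(x - 1)^5] = 14/729.

14*(x - 1)^5/729 - 7*(x - 1)^4/243 + 4*(x - 1)^3/81 - (x - 1)^2/9 + 2*(x - 1)/3 + 1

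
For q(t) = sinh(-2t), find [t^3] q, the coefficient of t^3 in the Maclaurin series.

-4/3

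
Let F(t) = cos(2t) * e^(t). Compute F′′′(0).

-11

Take the Cauchy product of the two expansions.
From the series, [t^3] F = -11/6; multiply by 3! = 6 to get -11.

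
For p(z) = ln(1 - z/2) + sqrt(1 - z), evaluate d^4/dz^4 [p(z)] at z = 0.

-21/16

Combine the two series term by term.
The coefficient of z^4 in the expansion is -7/128, so p^(4)(0) = 4! * (-7/128) = -21/16.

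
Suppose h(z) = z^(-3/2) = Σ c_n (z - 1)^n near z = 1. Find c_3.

-35/16

Differentiate repeatedly and evaluate at the center.
h(1) = 1
h′(1) = -3/2
h′′(1) = 15/4
h′′′(1) = -105/8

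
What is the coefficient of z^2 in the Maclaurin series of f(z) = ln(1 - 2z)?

Use the known series and substitute for the argument.
So c_2 = f′′(0)/2! = -2.

-2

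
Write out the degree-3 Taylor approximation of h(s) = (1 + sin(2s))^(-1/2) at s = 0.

Substitute the inner expansion into the outer series and collect powers.
h(0) = 1
h′(0) = -1
h′′(0) = 3
h′′′(0) = -11

-11*s^3/6 + 3*s^2/2 - s + 1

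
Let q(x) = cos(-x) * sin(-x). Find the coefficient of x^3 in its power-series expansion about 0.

Multiply the two series term by term and collect like powers.
q(0) = 0
q′(0) = -1
q′′(0) = 0
q′′′(0) = 4
So c_3 = q′′′(0)/3! = 2/3.

2/3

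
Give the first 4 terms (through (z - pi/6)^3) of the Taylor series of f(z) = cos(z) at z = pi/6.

[(z - pi/6)^0] = sqrt(3)/2;  [(z - pi/6)^1] = -1/2;  [(z - pi/6)^2] = -sqrt(3)/4;  [(z - pi/6)^3] = 1/12.

(z - pi/6)^3/12 - sqrt(3)*(z - pi/6)^2/4 - (z - pi/6)/2 + sqrt(3)/2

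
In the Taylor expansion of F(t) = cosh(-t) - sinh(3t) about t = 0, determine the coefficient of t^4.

1/24

Combine the two series term by term.
F(0) = 1
F′(0) = -3
F′′(0) = 1
F′′′(0) = -27
F^(4)(0) = 1
The Taylor polynomial is Σ F^(k)(0)/k! · t^k.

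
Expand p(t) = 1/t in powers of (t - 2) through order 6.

Apply the Taylor formula c_k = f^(k)(a)/k!.
p(2) = 1/2
p′(2) = -1/4
p′′(2) = 1/4
p′′′(2) = -3/8
p^(4)(2) = 3/4
p^(5)(2) = -15/8
p^(6)(2) = 45/8
The Taylor polynomial is Σ p^(k)(2)/k! · (t - 2)^k.

(t - 2)^6/128 - (t - 2)^5/64 + (t - 2)^4/32 - (t - 2)^3/16 + (t - 2)^2/8 - (t - 2)/4 + 1/2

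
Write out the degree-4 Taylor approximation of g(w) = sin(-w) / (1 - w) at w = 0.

-5*w^4/6 - 5*w^3/6 - w^2 - w

Multiply the two series term by term and collect like powers.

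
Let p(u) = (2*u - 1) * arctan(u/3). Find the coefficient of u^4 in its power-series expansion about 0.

Multiply each power in the prefactor through the base expansion.
p(0) = 0
p′(0) = -1/3
p′′(0) = 4/3
p′′′(0) = 2/27
p^(4)(0) = -16/27
So c_4 = p^(4)(0)/4! = -2/81.

-2/81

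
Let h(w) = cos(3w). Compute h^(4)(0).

Differentiate repeatedly and evaluate at the center.
The coefficient of w^4 in the expansion is 27/8, so h^(4)(0) = 4! * (27/8) = 81.

81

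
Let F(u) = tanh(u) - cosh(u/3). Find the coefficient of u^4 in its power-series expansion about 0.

-1/1944

Expand each term separately and add.
F(0) = -1
F′(0) = 1
F′′(0) = -1/9
F′′′(0) = -2
F^(4)(0) = -1/81
Dividing each by k! gives the coefficients c_0, ..., c_4.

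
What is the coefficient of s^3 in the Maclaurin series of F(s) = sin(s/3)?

-1/162

[s^0] = 0;  [s^1] = 1/3;  [s^2] = 0;  [s^3] = -1/162.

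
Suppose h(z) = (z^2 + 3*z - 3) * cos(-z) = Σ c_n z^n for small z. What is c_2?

Shift and add copies of the series according to the polynomial's terms.
[z^0] = -3;  [z^1] = 3;  [z^2] = 5/2.
So c_2 = h′′(0)/2! = 5/2.

5/2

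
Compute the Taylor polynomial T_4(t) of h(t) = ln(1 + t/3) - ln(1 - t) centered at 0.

Combine the two series term by term.

20*t^4/81 + 28*t^3/81 + 4*t^2/9 + 4*t/3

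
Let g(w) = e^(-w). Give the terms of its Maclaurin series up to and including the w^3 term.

Apply the Taylor formula c_k = f^(k)(a)/k!.
g(0) = 1
g′(0) = -1
g′′(0) = 1
g′′′(0) = -1
The Taylor polynomial is Σ g^(k)(0)/k! · w^k.

-w^3/6 + w^2/2 - w + 1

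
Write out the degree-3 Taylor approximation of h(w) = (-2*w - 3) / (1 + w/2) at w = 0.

-w^3/8 + w^2/4 - w/2 - 3

Multiply each power in the prefactor through the base expansion.
h(0) = -3
h′(0) = -1/2
h′′(0) = 1/2
h′′′(0) = -3/4
The Taylor polynomial is Σ h^(k)(0)/k! · w^k.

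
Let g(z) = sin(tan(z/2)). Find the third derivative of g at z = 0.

1/8

Substitute the inner expansion into the outer series and collect powers.
From the series, [z^3] g = 1/48; multiply by 3! = 6 to get 1/8.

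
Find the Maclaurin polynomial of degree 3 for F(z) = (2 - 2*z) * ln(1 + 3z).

Shift and add copies of the series according to the polynomial's terms.
F(0) = 0
F′(0) = 6
F′′(0) = -30
F′′′(0) = 162
Then c_k = F^(k)(0)/k! gives each Taylor coefficient.

27*z^3 - 15*z^2 + 6*z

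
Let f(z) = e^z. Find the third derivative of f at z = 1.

Differentiate repeatedly and evaluate at the center.
The coefficient of (z - 1)^3 in the expansion is e/6, so f′′′(1) = 3! * (e/6) = e.

e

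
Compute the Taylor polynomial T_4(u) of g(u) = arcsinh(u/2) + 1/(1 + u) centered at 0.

u^4 - 49*u^3/48 + u^2 - u/2 + 1

Combine the two series term by term.
g(0) = 1
g′(0) = -1/2
g′′(0) = 2
g′′′(0) = -49/8
g^(4)(0) = 24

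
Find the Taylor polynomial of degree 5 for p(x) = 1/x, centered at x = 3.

-(x - 3)^5/729 + (x - 3)^4/243 - (x - 3)^3/81 + (x - 3)^2/27 - (x - 3)/9 + 1/3

p(3) = 1/3
p′(3) = -1/9
p′′(3) = 2/27
p′′′(3) = -2/27
p^(4)(3) = 8/81
p^(5)(3) = -40/243
The Taylor polynomial is Σ p^(k)(3)/k! · (x - 3)^k.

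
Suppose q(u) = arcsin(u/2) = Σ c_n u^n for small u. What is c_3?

1/48

Apply the Taylor formula c_k = f^(k)(a)/k!.
[u^0] = 0;  [u^1] = 1/2;  [u^2] = 0;  [u^3] = 1/48.
So c_3 = q′′′(0)/3! = 1/48.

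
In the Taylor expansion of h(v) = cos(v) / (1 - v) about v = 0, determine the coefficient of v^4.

Multiply the two series term by term and collect like powers.
h(0) = 1
h′(0) = 1
h′′(0) = 1
h′′′(0) = 3
h^(4)(0) = 13

13/24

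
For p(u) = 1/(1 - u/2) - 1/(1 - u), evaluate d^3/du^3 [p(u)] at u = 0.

-21/4

Combine the two series term by term.
The coefficient of u^3 in the expansion is -7/8, so p′′′(0) = 3! * (-7/8) = -21/4.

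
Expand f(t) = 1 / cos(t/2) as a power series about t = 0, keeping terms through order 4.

Write the quotient as an unknown series and match coefficients against numerator = denominator · series.
f(0) = 1
f′(0) = 0
f′′(0) = 1/4
f′′′(0) = 0
f^(4)(0) = 5/16
Then c_k = f^(k)(0)/k! gives each Taylor coefficient.

5*t^4/384 + t^2/8 + 1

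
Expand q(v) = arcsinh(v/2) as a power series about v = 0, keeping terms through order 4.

[v^0] = 0;  [v^1] = 1/2;  [v^2] = 0;  [v^3] = -1/48;  [v^4] = 0.

-v^3/48 + v/2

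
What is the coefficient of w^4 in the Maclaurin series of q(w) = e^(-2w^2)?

2

Differentiate repeatedly and evaluate at the center.
q(0) = 1
q′(0) = 0
q′′(0) = -4
q′′′(0) = 0
q^(4)(0) = 48
Dividing each by k! gives the coefficients c_0, ..., c_4.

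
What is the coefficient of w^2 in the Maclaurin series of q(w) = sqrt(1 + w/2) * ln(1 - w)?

Take the Cauchy product of the two expansions.
q(0) = 0
q′(0) = -1
q′′(0) = -3/2

-3/4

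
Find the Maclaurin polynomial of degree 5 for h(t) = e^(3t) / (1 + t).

13*t^5/20 + 11*t^4/8 + 2*t^3 + 5*t^2/2 + 2*t + 1

Expand each factor separately, then convolve coefficients.
[t^0] = 1;  [t^1] = 2;  [t^2] = 5/2;  [t^3] = 2;  [t^4] = 11/8;  [t^5] = 13/20.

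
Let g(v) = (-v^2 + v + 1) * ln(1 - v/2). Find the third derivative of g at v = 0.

2

Multiply each power in the prefactor through the base expansion.
From the series, [v^3] g = 1/3; multiply by 3! = 6 to get 2.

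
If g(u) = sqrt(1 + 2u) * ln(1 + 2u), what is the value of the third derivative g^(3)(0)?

-2

Write out both Maclaurin series and multiply, keeping only the needed powers.
From the series, [u^3] g = -1/3; multiply by 3! = 6 to get -2.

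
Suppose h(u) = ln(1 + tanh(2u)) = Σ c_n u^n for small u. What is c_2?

Let u equal the inner series; expand the outer function in u and truncate.
[u^0] = 0;  [u^1] = 2;  [u^2] = -2.

-2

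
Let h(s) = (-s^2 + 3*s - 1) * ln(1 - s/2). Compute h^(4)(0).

Shift and add copies of the series according to the polynomial's terms.
From the series, [s^4] h = 1/64; multiply by 4! = 24 to get 3/8.

3/8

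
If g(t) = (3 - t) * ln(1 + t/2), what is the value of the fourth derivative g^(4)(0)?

Distribute the polynomial across the series and collect like powers.
From the series, [t^4] g = -17/192; multiply by 4! = 24 to get -17/8.

-17/8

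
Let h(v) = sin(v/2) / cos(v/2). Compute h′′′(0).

Invert the denominator's series and multiply.
The coefficient of v^3 in the expansion is 1/24, so h′′′(0) = 3! * (1/24) = 1/4.

1/4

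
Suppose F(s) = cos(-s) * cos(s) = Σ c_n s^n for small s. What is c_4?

Multiply the two series term by term and collect like powers.
F(0) = 1
F′(0) = 0
F′′(0) = -2
F′′′(0) = 0
F^(4)(0) = 8
So c_4 = F^(4)(0)/4! = 1/3.

1/3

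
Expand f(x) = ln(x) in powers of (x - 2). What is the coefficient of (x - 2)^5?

1/160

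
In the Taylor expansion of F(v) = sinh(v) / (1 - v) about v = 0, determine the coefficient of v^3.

Expand each factor separately, then convolve coefficients.
So c_3 = F′′′(0)/3! = 7/6.

7/6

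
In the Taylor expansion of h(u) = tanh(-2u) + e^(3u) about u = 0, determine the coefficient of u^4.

27/8

Add the two expansions coefficient-wise.
h(0) = 1
h′(0) = 1
h′′(0) = 9
h′′′(0) = 43
h^(4)(0) = 81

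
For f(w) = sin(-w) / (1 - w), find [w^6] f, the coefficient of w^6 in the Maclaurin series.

Expand each factor separately, then convolve coefficients.
f(0) = 0
f′(0) = -1
f′′(0) = -2
f′′′(0) = -5
f^(4)(0) = -20
f^(5)(0) = -101
f^(6)(0) = -606
Then c_k = f^(k)(0)/k! gives each Taylor coefficient.

-101/120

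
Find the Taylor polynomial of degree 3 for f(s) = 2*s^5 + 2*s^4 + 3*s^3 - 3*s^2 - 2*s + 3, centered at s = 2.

99*(s - 2)^3 + 223*(s - 2)^2 + 246*(s - 2) + 107

f(2) = 107
f′(2) = 246
f′′(2) = 446
f′′′(2) = 594
Dividing each by k! gives the coefficients c_0, ..., c_3.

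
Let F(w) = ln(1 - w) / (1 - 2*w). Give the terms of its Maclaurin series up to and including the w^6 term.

-1327*w^6/30 - 661*w^5/30 - 131*w^4/12 - 16*w^3/3 - 5*w^2/2 - w

Use 1/(1 - r) = Σ r^k on the denominator, then take the Cauchy product.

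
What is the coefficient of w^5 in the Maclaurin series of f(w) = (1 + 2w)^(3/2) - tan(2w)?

Combine the two series term by term.
f(0) = 1
f′(0) = 1
f′′(0) = 3
f′′′(0) = -19
f^(4)(0) = 9
f^(5)(0) = -557
So c_5 = f^(5)(0)/5! = -557/120.

-557/120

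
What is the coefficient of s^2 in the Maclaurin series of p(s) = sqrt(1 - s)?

p(0) = 1
p′(0) = -1/2
p′′(0) = -1/4
So c_2 = p′′(0)/2! = -1/8.

-1/8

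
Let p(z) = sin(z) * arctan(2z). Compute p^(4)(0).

-72

Take the Cauchy product of the two expansions.
From the series, [z^4] p = -3; multiply by 4! = 24 to get -72.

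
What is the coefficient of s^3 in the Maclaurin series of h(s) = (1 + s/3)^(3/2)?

h(0) = 1
h′(0) = 1/2
h′′(0) = 1/12
h′′′(0) = -1/72
Then c_k = h^(k)(0)/k! gives each Taylor coefficient.

-1/432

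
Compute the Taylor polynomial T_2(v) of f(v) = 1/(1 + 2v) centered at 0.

4*v^2 - 2*v + 1

f(0) = 1
f′(0) = -2
f′′(0) = 8
Then c_k = f^(k)(0)/k! gives each Taylor coefficient.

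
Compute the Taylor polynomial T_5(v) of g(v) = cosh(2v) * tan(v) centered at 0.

Take the Cauchy product of the two expansions.
[v^0] = 0;  [v^1] = 1;  [v^2] = 0;  [v^3] = 7/3;  [v^4] = 0;  [v^5] = 22/15.

22*v^5/15 + 7*v^3/3 + v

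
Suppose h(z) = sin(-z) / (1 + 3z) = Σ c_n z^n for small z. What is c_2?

3

Take the Cauchy product of the two expansions.
[z^0] = 0;  [z^1] = -1;  [z^2] = 3.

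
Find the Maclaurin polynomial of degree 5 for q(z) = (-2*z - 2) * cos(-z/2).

-z^5/192 - z^4/192 + z^3/4 + z^2/4 - 2*z - 2

Shift and add copies of the series according to the polynomial's terms.
q(0) = -2
q′(0) = -2
q′′(0) = 1/2
q′′′(0) = 3/2
q^(4)(0) = -1/8
q^(5)(0) = -5/8
The Taylor polynomial is Σ q^(k)(0)/k! · z^k.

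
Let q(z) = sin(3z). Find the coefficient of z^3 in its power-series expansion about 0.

Compute the successive derivatives at the expansion point and divide by k!.
[z^0] = 0;  [z^1] = 3;  [z^2] = 0;  [z^3] = -9/2.

-9/2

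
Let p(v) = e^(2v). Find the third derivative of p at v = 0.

8

The coefficient of v^3 in the expansion is 4/3, so p′′′(0) = 3! * (4/3) = 8.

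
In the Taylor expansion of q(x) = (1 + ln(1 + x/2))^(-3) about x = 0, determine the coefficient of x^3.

Substitute the inner expansion into the outer series and collect powers.
q(0) = 1
q′(0) = -3/2
q′′(0) = 15/4
q′′′(0) = -51/4
Then c_k = q^(k)(0)/k! gives each Taylor coefficient.

-17/8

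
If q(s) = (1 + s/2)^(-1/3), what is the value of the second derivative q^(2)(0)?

1/9

The coefficient of s^2 in the expansion is 1/18, so q′′(0) = 2! * (1/18) = 1/9.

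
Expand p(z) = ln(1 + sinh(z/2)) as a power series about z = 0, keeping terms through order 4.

Substitute the inner expansion into the outer series and collect powers.
p(0) = 0
p′(0) = 1/2
p′′(0) = -1/4
p′′′(0) = 3/8
p^(4)(0) = -5/8
Dividing each by k! gives the coefficients c_0, ..., c_4.

-5*z^4/192 + z^3/16 - z^2/8 + z/2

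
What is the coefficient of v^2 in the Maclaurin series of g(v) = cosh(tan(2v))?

2

Plug the Maclaurin series of the inner function into that of the outer and collect terms.
g(0) = 1
g′(0) = 0
g′′(0) = 4
So c_2 = g′′(0)/2! = 2.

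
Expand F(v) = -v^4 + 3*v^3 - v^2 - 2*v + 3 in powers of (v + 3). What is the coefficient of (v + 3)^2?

F(-3) = -162
F′(-3) = 193
F′′(-3) = -164
So c_2 = F′′(-3)/2! = -82.

-82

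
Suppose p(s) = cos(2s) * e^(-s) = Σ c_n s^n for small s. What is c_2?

Multiply the two series term by term and collect like powers.
p(0) = 1
p′(0) = -1
p′′(0) = -3
So c_2 = p′′(0)/2! = -3/2.

-3/2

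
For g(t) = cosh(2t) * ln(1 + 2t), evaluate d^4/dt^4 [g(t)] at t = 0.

-192

Take the Cauchy product of the two expansions.
The coefficient of t^4 in the expansion is -8, so g^(4)(0) = 4! * (-8) = -192.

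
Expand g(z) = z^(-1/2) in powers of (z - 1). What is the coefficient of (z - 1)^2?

[(z - 1)^0] = 1;  [(z - 1)^1] = -1/2;  [(z - 1)^2] = 3/8.

3/8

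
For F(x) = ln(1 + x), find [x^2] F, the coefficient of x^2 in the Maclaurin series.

-1/2

F(0) = 0
F′(0) = 1
F′′(0) = -1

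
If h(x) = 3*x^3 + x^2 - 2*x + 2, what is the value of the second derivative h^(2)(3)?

From the series, [(x - 3)^2] h = 28; multiply by 2! = 2 to get 56.

56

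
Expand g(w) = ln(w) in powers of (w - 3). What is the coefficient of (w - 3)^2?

g(3) = ln(3)
g′(3) = 1/3
g′′(3) = -1/9
So c_2 = g′′(3)/2! = -1/18.

-1/18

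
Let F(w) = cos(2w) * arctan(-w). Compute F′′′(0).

14

Multiply the two series term by term and collect like powers.
The coefficient of w^3 in the expansion is 7/3, so F′′′(0) = 3! * (7/3) = 14.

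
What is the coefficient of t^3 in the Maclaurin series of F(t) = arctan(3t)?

Use the known series and substitute for the argument.
[t^0] = 0;  [t^1] = 3;  [t^2] = 0;  [t^3] = -9.

-9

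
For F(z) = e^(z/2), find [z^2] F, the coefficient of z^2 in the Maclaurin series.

F(0) = 1
F′(0) = 1/2
F′′(0) = 1/4

1/8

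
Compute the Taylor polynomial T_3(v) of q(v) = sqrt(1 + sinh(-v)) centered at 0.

Let u equal the inner series; expand the outer function in u and truncate.
q(0) = 1
q′(0) = -1/2
q′′(0) = -1/4
q′′′(0) = -7/8
Then c_k = q^(k)(0)/k! gives each Taylor coefficient.

-7*v^3/48 - v^2/8 - v/2 + 1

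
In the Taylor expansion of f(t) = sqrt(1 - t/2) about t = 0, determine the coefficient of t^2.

-1/32

f(0) = 1
f′(0) = -1/4
f′′(0) = -1/16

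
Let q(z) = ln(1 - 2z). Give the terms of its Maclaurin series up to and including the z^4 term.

-4*z^4 - 8*z^3/3 - 2*z^2 - 2*z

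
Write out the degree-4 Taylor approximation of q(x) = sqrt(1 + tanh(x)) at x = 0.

17*x^4/384 - 5*x^3/48 - x^2/8 + x/2 + 1

Compose series: expand the inner function first, then feed it into the outer expansion.
q(0) = 1
q′(0) = 1/2
q′′(0) = -1/4
q′′′(0) = -5/8
q^(4)(0) = 17/16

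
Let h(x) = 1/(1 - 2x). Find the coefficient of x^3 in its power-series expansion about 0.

h(0) = 1
h′(0) = 2
h′′(0) = 8
h′′′(0) = 48

8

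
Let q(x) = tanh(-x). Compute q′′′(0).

The coefficient of x^3 in the expansion is 1/3, so q′′′(0) = 3! * (1/3) = 2.

2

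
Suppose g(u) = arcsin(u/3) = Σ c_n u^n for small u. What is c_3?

1/162

[u^0] = 0;  [u^1] = 1/3;  [u^2] = 0;  [u^3] = 1/162.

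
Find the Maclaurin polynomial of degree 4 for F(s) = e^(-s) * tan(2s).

Multiply the two series term by term and collect like powers.
F(0) = 0
F′(0) = 2
F′′(0) = -4
F′′′(0) = 22
F^(4)(0) = -72
Then c_k = F^(k)(0)/k! gives each Taylor coefficient.

-3*s^4 + 11*s^3/3 - 2*s^2 + 2*s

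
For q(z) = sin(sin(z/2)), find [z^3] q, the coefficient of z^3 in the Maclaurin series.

-1/24

Substitute the inner expansion into the outer series and collect powers.
q(0) = 0
q′(0) = 1/2
q′′(0) = 0
q′′′(0) = -1/4
The Taylor polynomial is Σ q^(k)(0)/k! · z^k.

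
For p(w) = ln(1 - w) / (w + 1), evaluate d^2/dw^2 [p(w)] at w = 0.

Use 1/(1 - r) = Σ r^k on the denominator, then take the Cauchy product.
The coefficient of w^2 in the expansion is 1/2, so p′′(0) = 2! * (1/2) = 1.

1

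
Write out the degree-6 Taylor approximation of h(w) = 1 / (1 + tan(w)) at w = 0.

122*w^6/45 - 32*w^5/15 + 5*w^4/3 - 4*w^3/3 + w^2 - w + 1

Use the geometric series for the reciprocal, then substitute.
h(0) = 1
h′(0) = -1
h′′(0) = 2
h′′′(0) = -8
h^(4)(0) = 40
h^(5)(0) = -256
h^(6)(0) = 1952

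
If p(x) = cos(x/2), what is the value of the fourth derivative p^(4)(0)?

1/16

The coefficient of x^4 in the expansion is 1/384, so p^(4)(0) = 4! * (1/384) = 1/16.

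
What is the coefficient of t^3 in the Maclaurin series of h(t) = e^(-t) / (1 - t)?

Use 1/(1 - r) = Σ r^k on the denominator, then take the Cauchy product.
[t^0] = 1;  [t^1] = 0;  [t^2] = 1/2;  [t^3] = 1/3.
So c_3 = h′′′(0)/3! = 1/3.

1/3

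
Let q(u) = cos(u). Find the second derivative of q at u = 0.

-1

The coefficient of u^2 in the expansion is -1/2, so q′′(0) = 2! * (-1/2) = -1.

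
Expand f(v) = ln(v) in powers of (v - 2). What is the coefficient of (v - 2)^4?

-1/64

f(2) = ln(2)
f′(2) = 1/2
f′′(2) = -1/4
f′′′(2) = 1/4
f^(4)(2) = -3/8
So c_4 = f^(4)(2)/4! = -1/64.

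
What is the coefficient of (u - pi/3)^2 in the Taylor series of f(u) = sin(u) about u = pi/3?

-sqrt(3)/4

c_2 = f′′(pi/3)/2! = -sqrt(3)/4.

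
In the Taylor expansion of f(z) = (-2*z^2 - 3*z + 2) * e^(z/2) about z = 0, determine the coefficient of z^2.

-13/4

Multiply each power in the prefactor through the base expansion.
f(0) = 2
f′(0) = -2
f′′(0) = -13/2
The Taylor polynomial is Σ f^(k)(0)/k! · z^k.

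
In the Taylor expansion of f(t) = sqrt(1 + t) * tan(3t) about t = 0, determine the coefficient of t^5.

Multiply the two series term by term and collect like powers.

19941/640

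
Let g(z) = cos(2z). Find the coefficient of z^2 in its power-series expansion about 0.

[z^0] = 1;  [z^1] = 0;  [z^2] = -2.

-2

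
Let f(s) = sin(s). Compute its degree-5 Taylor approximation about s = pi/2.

[(s - pi/2)^0] = 1;  [(s - pi/2)^1] = 0;  [(s - pi/2)^2] = -1/2;  [(s - pi/2)^3] = 0;  [(s - pi/2)^4] = 1/24;  [(s - pi/2)^5] = 0.

(s - pi/2)^4/24 - (s - pi/2)^2/2 + 1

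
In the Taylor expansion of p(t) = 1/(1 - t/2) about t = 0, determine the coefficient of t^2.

p(0) = 1
p′(0) = 1/2
p′′(0) = 1/2
So c_2 = p′′(0)/2! = 1/4.

1/4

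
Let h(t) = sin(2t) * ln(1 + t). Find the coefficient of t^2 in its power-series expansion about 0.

Expand each factor separately, then convolve coefficients.

2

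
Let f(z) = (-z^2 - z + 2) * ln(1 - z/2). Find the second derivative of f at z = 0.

Distribute the polynomial across the series and collect like powers.
The coefficient of z^2 in the expansion is 1/4, so f′′(0) = 2! * (1/4) = 1/2.

1/2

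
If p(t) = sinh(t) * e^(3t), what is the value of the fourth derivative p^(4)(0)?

120

Take the Cauchy product of the two expansions.
The coefficient of t^4 in the expansion is 5, so p^(4)(0) = 4! * (5) = 120.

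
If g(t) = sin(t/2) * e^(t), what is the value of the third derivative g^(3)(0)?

Take the Cauchy product of the two expansions.
The coefficient of t^3 in the expansion is 11/48, so g′′′(0) = 3! * (11/48) = 11/8.

11/8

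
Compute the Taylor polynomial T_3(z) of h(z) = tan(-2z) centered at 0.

h(0) = 0
h′(0) = -2
h′′(0) = 0
h′′′(0) = -16

-8*z^3/3 - 2*z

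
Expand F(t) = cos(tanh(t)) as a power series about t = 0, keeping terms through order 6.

Substitute the inner expansion into the outer series and collect powers.
F(0) = 1
F′(0) = 0
F′′(0) = -1
F′′′(0) = 0
F^(4)(0) = 9
F^(5)(0) = 0
F^(6)(0) = -177
Dividing each by k! gives the coefficients c_0, ..., c_6.

-59*t^6/240 + 3*t^4/8 - t^2/2 + 1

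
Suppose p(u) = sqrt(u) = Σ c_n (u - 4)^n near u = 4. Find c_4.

-5/16384

[(u - 4)^0] = 2;  [(u - 4)^1] = 1/4;  [(u - 4)^2] = -1/64;  [(u - 4)^3] = 1/512;  [(u - 4)^4] = -5/16384.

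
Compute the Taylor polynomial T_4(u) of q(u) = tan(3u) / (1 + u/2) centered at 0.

Expand each factor separately, then convolve coefficients.

-39*u^4/8 + 39*u^3/4 - 3*u^2/2 + 3*u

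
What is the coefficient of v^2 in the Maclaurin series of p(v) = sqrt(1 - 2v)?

-1/2

p(0) = 1
p′(0) = -1
p′′(0) = -1
So c_2 = p′′(0)/2! = -1/2.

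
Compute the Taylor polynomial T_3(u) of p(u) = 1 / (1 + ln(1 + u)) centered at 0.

-7*u^3/3 + 3*u^2/2 - u + 1

Write 1/(1+u) = 1 - u + u^2 - u^3 + ... and substitute the series for u.
p(0) = 1
p′(0) = -1
p′′(0) = 3
p′′′(0) = -14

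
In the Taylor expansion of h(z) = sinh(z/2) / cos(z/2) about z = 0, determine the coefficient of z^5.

3/320

Write the quotient as an unknown series and match coefficients against numerator = denominator · series.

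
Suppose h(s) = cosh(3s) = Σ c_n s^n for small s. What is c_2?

Use the known series and substitute for the argument.
h(0) = 1
h′(0) = 0
h′′(0) = 9
So c_2 = h′′(0)/2! = 9/2.

9/2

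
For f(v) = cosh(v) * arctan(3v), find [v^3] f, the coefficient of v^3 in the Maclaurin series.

-15/2

Write out both Maclaurin series and multiply, keeping only the needed powers.
f(0) = 0
f′(0) = 3
f′′(0) = 0
f′′′(0) = -45
So c_3 = f′′′(0)/3! = -15/2.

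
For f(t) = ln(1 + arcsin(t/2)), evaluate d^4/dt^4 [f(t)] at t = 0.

Compose series: expand the inner function first, then feed it into the outer expansion.
The coefficient of t^4 in the expansion is -5/192, so f^(4)(0) = 4! * (-5/192) = -5/8.

-5/8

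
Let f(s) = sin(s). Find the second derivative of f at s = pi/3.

The coefficient of (s - pi/3)^2 in the expansion is -sqrt(3)/4, so f′′(pi/3) = 2! * (-sqrt(3)/4) = -sqrt(3)/2.

-sqrt(3)/2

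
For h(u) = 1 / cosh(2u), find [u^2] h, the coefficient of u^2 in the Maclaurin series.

-2

Write the quotient as an unknown series and match coefficients against numerator = denominator · series.
[u^0] = 1;  [u^1] = 0;  [u^2] = -2.
So c_2 = h′′(0)/2! = -2.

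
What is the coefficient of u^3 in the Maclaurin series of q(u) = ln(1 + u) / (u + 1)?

Expand 1/(denominator) as a geometric series and multiply by the numerator's series.
So c_3 = q′′′(0)/3! = 11/6.

11/6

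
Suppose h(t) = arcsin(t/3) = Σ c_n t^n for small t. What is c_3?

1/162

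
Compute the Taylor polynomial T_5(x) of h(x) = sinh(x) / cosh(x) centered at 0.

2*x^5/15 - x^3/3 + x

Divide the numerator series by the denominator series (power-series long division).
[x^0] = 0;  [x^1] = 1;  [x^2] = 0;  [x^3] = -1/3;  [x^4] = 0;  [x^5] = 2/15.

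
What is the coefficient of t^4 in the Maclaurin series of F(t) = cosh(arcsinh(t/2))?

Let u equal the inner series; expand the outer function in u and truncate.
F(0) = 1
F′(0) = 0
F′′(0) = 1/4
F′′′(0) = 0
F^(4)(0) = -3/16
Dividing each by k! gives the coefficients c_0, ..., c_4.

-1/128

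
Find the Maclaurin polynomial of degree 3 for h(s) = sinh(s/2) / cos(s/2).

s^3/12 + s/2

Invert the denominator's series and multiply.
h(0) = 0
h′(0) = 1/2
h′′(0) = 0
h′′′(0) = 1/2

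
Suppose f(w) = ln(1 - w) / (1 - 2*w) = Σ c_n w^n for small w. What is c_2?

Use 1/(1 - r) = Σ r^k on the denominator, then take the Cauchy product.
[w^0] = 0;  [w^1] = -1;  [w^2] = -5/2.

-5/2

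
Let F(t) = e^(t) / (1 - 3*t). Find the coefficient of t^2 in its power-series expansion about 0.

Use 1/(1 - r) = Σ r^k on the denominator, then take the Cauchy product.
F(0) = 1
F′(0) = 4
F′′(0) = 25
Then c_k = F^(k)(0)/k! gives each Taylor coefficient.

25/2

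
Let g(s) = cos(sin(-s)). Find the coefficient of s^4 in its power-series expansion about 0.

Let u equal the inner series; expand the outer function in u and truncate.
So c_4 = g^(4)(0)/4! = 5/24.

5/24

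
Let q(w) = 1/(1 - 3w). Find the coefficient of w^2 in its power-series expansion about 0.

Apply the Taylor formula c_k = f^(k)(a)/k!.
[w^0] = 1;  [w^1] = 3;  [w^2] = 9.

9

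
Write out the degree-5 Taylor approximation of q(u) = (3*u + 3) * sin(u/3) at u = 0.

Shift and add copies of the series according to the polynomial's terms.
q(0) = 0
q′(0) = 1
q′′(0) = 2
q′′′(0) = -1/9
q^(4)(0) = -4/9
q^(5)(0) = 1/81

u^5/9720 - u^4/54 - u^3/54 + u^2 + u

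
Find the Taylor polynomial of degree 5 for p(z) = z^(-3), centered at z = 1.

p(1) = 1
p′(1) = -3
p′′(1) = 12
p′′′(1) = -60
p^(4)(1) = 360
p^(5)(1) = -2520

-21*(z - 1)^5 + 15*(z - 1)^4 - 10*(z - 1)^3 + 6*(z - 1)^2 - 3*(z - 1) + 1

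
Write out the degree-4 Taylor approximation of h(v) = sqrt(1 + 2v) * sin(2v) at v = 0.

-v^4/3 - 7*v^3/3 + 2*v^2 + 2*v

Take the Cauchy product of the two expansions.
h(0) = 0
h′(0) = 2
h′′(0) = 4
h′′′(0) = -14
h^(4)(0) = -8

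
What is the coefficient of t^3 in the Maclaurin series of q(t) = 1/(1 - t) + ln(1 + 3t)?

Expand each term separately and add.
[t^0] = 1;  [t^1] = 4;  [t^2] = -7/2;  [t^3] = 10.

10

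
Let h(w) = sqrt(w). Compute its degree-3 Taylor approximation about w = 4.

(w - 4)^3/512 - (w - 4)^2/64 + (w - 4)/4 + 2

h(4) = 2
h′(4) = 1/4
h′′(4) = -1/32
h′′′(4) = 3/256
Then c_k = h^(k)(4)/k! gives each Taylor coefficient.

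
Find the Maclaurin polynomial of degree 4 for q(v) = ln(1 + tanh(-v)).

v^4/12 - v^2/2 - v

Substitute the inner expansion into the outer series and collect powers.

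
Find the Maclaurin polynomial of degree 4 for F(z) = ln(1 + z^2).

-z^4/2 + z^2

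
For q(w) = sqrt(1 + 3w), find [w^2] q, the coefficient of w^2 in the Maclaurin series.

Compute the successive derivatives at the expansion point and divide by k!.
q(0) = 1
q′(0) = 3/2
q′′(0) = -9/4
So c_2 = q′′(0)/2! = -9/8.

-9/8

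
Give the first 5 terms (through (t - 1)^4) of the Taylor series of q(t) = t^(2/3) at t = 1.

q(1) = 1
q′(1) = 2/3
q′′(1) = -2/9
q′′′(1) = 8/27
q^(4)(1) = -56/81

-7*(t - 1)^4/243 + 4*(t - 1)^3/81 - (t - 1)^2/9 + 2*(t - 1)/3 + 1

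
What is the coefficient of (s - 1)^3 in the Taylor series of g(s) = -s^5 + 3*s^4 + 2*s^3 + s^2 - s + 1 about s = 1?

Compute the successive derivatives at the expansion point and divide by k!.
g(1) = 5
g′(1) = 14
g′′(1) = 30
g′′′(1) = 24
So c_3 = g′′′(1)/3! = 4.

4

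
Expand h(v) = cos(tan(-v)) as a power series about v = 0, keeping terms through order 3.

Plug the Maclaurin series of the inner function into that of the outer and collect terms.

1 - v^2/2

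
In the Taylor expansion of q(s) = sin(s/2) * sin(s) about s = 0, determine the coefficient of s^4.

-5/48

Write out both Maclaurin series and multiply, keeping only the needed powers.
[s^0] = 0;  [s^1] = 0;  [s^2] = 1/2;  [s^3] = 0;  [s^4] = -5/48.
So c_4 = q^(4)(0)/4! = -5/48.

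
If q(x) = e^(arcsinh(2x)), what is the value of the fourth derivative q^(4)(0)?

-48

Let u equal the inner series; expand the outer function in u and truncate.
The coefficient of x^4 in the expansion is -2, so q^(4)(0) = 4! * (-2) = -48.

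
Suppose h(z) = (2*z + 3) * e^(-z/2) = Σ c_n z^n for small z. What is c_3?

3/16

Distribute the polynomial across the series and collect like powers.
So c_3 = h′′′(0)/3! = 3/16.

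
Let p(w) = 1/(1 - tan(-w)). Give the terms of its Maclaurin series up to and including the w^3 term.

Plug the Maclaurin series of the inner function into that of the outer and collect terms.
p(0) = 1
p′(0) = -1
p′′(0) = 2
p′′′(0) = -8
Then c_k = p^(k)(0)/k! gives each Taylor coefficient.

-4*w^3/3 + w^2 - w + 1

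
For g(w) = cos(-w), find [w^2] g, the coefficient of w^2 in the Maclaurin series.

Differentiate repeatedly and evaluate at the center.
g(0) = 1
g′(0) = 0
g′′(0) = -1
So c_2 = g′′(0)/2! = -1/2.

-1/2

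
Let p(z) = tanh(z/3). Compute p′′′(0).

The coefficient of z^3 in the expansion is -1/81, so p′′′(0) = 3! * (-1/81) = -2/27.

-2/27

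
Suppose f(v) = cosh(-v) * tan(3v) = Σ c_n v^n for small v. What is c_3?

21/2

Multiply the two series term by term and collect like powers.
f(0) = 0
f′(0) = 3
f′′(0) = 0
f′′′(0) = 63
So c_3 = f′′′(0)/3! = 21/2.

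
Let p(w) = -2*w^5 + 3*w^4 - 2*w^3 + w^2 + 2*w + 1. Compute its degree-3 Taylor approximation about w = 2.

-58*(w - 2)^3 - 99*(w - 2)^2 - 82*(w - 2) - 23

Use the known series and substitute for the argument.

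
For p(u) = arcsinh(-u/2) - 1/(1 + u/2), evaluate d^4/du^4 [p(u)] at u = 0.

Combine the two series term by term.
The coefficient of u^4 in the expansion is -1/16, so p^(4)(0) = 4! * (-1/16) = -3/2.

-3/2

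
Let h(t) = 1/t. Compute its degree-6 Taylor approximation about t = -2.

-(t + 2)^6/128 - (t + 2)^5/64 - (t + 2)^4/32 - (t + 2)^3/16 - (t + 2)^2/8 - (t + 2)/4 - 1/2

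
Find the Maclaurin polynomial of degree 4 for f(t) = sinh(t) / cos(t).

2*t^3/3 + t

Invert the denominator's series and multiply.
f(0) = 0
f′(0) = 1
f′′(0) = 0
f′′′(0) = 4
f^(4)(0) = 0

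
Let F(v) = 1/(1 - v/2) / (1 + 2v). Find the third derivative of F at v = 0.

-153/4

Multiply the two series term by term and collect like powers.
The coefficient of v^3 in the expansion is -51/8, so F′′′(0) = 3! * (-51/8) = -153/4.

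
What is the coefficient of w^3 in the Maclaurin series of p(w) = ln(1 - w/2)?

[w^0] = 0;  [w^1] = -1/2;  [w^2] = -1/8;  [w^3] = -1/24.

-1/24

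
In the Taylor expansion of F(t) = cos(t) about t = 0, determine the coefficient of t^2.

F(0) = 1
F′(0) = 0
F′′(0) = -1
Then c_k = F^(k)(0)/k! gives each Taylor coefficient.

-1/2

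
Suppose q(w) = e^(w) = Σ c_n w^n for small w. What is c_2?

1/2

[w^0] = 1;  [w^1] = 1;  [w^2] = 1/2.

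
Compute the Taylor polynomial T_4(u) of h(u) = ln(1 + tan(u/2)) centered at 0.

Plug the Maclaurin series of the inner function into that of the outer and collect terms.

-7*u^4/192 + u^3/12 - u^2/8 + u/2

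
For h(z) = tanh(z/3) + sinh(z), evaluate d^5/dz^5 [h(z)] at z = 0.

Combine the two series term by term.
The coefficient of z^5 in the expansion is 259/29160, so h^(5)(0) = 5! * (259/29160) = 259/243.

259/243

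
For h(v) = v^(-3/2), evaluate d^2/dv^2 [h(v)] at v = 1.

15/4

The coefficient of (v - 1)^2 in the expansion is 15/8, so h′′(1) = 2! * (15/8) = 15/4.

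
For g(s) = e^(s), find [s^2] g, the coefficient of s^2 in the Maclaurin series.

1/2

Use the known series and substitute for the argument.
g(0) = 1
g′(0) = 1
g′′(0) = 1
So c_2 = g′′(0)/2! = 1/2.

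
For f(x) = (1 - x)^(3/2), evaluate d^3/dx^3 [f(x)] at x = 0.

3/8

The coefficient of x^3 in the expansion is 1/16, so f′′′(0) = 3! * (1/16) = 3/8.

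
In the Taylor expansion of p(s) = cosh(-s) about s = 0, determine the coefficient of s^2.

1/2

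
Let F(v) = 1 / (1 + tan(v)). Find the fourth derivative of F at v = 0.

Use the geometric series for the reciprocal, then substitute.
The coefficient of v^4 in the expansion is 5/3, so F^(4)(0) = 4! * (5/3) = 40.

40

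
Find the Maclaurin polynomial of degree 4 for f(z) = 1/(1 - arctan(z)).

Substitute the inner expansion into the outer series and collect powers.
f(0) = 1
f′(0) = 1
f′′(0) = 2
f′′′(0) = 4
f^(4)(0) = 8
Then c_k = f^(k)(0)/k! gives each Taylor coefficient.

z^4/3 + 2*z^3/3 + z^2 + z + 1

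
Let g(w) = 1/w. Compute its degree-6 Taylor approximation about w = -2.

g(-2) = -1/2
g′(-2) = -1/4
g′′(-2) = -1/4
g′′′(-2) = -3/8
g^(4)(-2) = -3/4
g^(5)(-2) = -15/8
g^(6)(-2) = -45/8
Then c_k = g^(k)(-2)/k! gives each Taylor coefficient.

-(w + 2)^6/128 - (w + 2)^5/64 - (w + 2)^4/32 - (w + 2)^3/16 - (w + 2)^2/8 - (w + 2)/4 - 1/2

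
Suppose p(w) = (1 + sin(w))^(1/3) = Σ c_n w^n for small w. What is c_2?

-1/9

Substitute the inner expansion into the outer series and collect powers.
p(0) = 1
p′(0) = 1/3
p′′(0) = -2/9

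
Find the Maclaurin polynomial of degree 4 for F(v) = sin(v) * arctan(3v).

-19*v^4/2 + 3*v^2

Expand each factor separately, then convolve coefficients.
F(0) = 0
F′(0) = 0
F′′(0) = 6
F′′′(0) = 0
F^(4)(0) = -228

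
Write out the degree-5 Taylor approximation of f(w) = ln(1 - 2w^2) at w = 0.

Differentiate repeatedly and evaluate at the center.
f(0) = 0
f′(0) = 0
f′′(0) = -4
f′′′(0) = 0
f^(4)(0) = -48
f^(5)(0) = 0
Dividing each by k! gives the coefficients c_0, ..., c_5.

-2*w^4 - 2*w^2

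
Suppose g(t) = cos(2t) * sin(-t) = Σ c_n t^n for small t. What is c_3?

Multiply the two series term by term and collect like powers.
[t^0] = 0;  [t^1] = -1;  [t^2] = 0;  [t^3] = 13/6.

13/6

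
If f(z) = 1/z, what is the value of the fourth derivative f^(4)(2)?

The coefficient of (z - 2)^4 in the expansion is 1/32, so f^(4)(2) = 4! * (1/32) = 3/4.

3/4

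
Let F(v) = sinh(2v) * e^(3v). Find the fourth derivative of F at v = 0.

312

Write out both Maclaurin series and multiply, keeping only the needed powers.
The coefficient of v^4 in the expansion is 13, so F^(4)(0) = 4! * (13) = 312.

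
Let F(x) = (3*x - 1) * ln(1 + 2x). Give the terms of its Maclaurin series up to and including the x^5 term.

-92*x^5/5 + 12*x^4 - 26*x^3/3 + 8*x^2 - 2*x

Shift and add copies of the series according to the polynomial's terms.
[x^0] = 0;  [x^1] = -2;  [x^2] = 8;  [x^3] = -26/3;  [x^4] = 12;  [x^5] = -92/5.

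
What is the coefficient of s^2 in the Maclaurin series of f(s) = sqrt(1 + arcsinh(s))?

Plug the Maclaurin series of the inner function into that of the outer and collect terms.
f(0) = 1
f′(0) = 1/2
f′′(0) = -1/4

-1/8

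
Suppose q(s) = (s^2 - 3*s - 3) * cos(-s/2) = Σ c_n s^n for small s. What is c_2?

11/8

Distribute the polynomial across the series and collect like powers.
So c_2 = q′′(0)/2! = 11/8.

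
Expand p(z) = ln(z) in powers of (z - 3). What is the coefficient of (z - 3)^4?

c_4 = p^(4)(3)/4! = -1/324.

-1/324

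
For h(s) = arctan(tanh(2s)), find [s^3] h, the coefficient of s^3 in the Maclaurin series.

Compose series: expand the inner function first, then feed it into the outer expansion.
h(0) = 0
h′(0) = 2
h′′(0) = 0
h′′′(0) = -32
So c_3 = h′′′(0)/3! = -16/3.

-16/3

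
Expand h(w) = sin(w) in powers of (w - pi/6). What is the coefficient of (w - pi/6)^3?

-sqrt(3)/12

h(pi/6) = 1/2
h′(pi/6) = sqrt(3)/2
h′′(pi/6) = -1/2
h′′′(pi/6) = -sqrt(3)/2
Dividing each by k! gives the coefficients c_0, ..., c_3.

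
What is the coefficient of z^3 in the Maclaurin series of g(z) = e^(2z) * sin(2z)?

Write out both Maclaurin series and multiply, keeping only the needed powers.
[z^0] = 0;  [z^1] = 2;  [z^2] = 4;  [z^3] = 8/3.
So c_3 = g′′′(0)/3! = 8/3.

8/3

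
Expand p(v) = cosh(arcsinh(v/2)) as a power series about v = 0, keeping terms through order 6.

v^6/1024 - v^4/128 + v^2/8 + 1

Let u equal the inner series; expand the outer function in u and truncate.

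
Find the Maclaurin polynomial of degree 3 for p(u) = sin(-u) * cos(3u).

Take the Cauchy product of the two expansions.
[u^0] = 0;  [u^1] = -1;  [u^2] = 0;  [u^3] = 14/3.

14*u^3/3 - u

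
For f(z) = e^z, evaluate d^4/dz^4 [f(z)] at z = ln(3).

3

From the series, [(z - ln(3))^4] f = 1/8; multiply by 4! = 24 to get 3.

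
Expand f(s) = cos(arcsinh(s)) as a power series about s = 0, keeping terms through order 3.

Substitute the inner expansion into the outer series and collect powers.

1 - s^2/2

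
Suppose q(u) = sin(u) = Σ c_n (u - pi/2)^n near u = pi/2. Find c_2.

[(u - pi/2)^0] = 1;  [(u - pi/2)^1] = 0;  [(u - pi/2)^2] = -1/2.

-1/2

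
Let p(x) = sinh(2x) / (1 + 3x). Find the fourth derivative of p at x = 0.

-1392

Write out both Maclaurin series and multiply, keeping only the needed powers.
The coefficient of x^4 in the expansion is -58, so p^(4)(0) = 4! * (-58) = -1392.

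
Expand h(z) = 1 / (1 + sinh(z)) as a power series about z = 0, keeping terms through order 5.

Expand as Σ (-1)^k u^k with u equal to the inner function's series.
[z^0] = 1;  [z^1] = -1;  [z^2] = 1;  [z^3] = -7/6;  [z^4] = 4/3;  [z^5] = -181/120.

-181*z^5/120 + 4*z^4/3 - 7*z^3/6 + z^2 - z + 1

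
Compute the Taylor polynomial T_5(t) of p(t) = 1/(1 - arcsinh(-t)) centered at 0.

-23*t^5/40 + 2*t^4/3 - 5*t^3/6 + t^2 - t + 1

Plug the Maclaurin series of the inner function into that of the outer and collect terms.
[t^0] = 1;  [t^1] = -1;  [t^2] = 1;  [t^3] = -5/6;  [t^4] = 2/3;  [t^5] = -23/40.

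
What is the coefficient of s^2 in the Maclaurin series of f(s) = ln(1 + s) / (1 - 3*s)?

5/2

Multiply the numerator's expansion by the denominator's geometric series.
f(0) = 0
f′(0) = 1
f′′(0) = 5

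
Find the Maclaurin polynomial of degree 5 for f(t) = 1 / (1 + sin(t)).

Expand as Σ (-1)^k u^k with u equal to the inner function's series.
f(0) = 1
f′(0) = -1
f′′(0) = 2
f′′′(0) = -5
f^(4)(0) = 16
f^(5)(0) = -61

-61*t^5/120 + 2*t^4/3 - 5*t^3/6 + t^2 - t + 1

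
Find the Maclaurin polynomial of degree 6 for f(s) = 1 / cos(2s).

244*s^6/45 + 10*s^4/3 + 2*s^2 + 1

Invert the denominator's series and multiply.
f(0) = 1
f′(0) = 0
f′′(0) = 4
f′′′(0) = 0
f^(4)(0) = 80
f^(5)(0) = 0
f^(6)(0) = 3904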